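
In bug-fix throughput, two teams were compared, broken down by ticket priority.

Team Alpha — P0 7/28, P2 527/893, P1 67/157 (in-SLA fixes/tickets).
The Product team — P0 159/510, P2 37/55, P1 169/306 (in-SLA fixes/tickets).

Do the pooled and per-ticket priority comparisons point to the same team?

No

P0: Team Alpha 7/28 = 25.0%, the Product team 159/510 = 31.2% → the Product team
P2: Team Alpha 527/893 = 59.0%, the Product team 37/55 = 67.3% → the Product team
P1: Team Alpha 67/157 = 42.7%, the Product team 169/306 = 55.2% → the Product team
Overall: Team Alpha 601/1078 = 55.8%, the Product team 365/871 = 41.9% → Team Alpha
The Product team wins each ticket group but Team Alpha wins overall — the comparison reverses. The Product team's tickets skew toward P0, which has a lower base rate.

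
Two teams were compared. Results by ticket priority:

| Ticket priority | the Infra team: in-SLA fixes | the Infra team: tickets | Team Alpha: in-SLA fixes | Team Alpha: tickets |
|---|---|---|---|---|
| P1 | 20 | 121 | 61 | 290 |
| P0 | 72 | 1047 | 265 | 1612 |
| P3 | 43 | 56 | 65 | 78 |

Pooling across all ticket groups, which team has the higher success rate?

P1: the Infra team 20/121 = 16.5%, Team Alpha 61/290 = 21.0% → Team Alpha
P0: the Infra team 72/1047 = 6.9%, Team Alpha 265/1612 = 16.4% → Team Alpha
P3: the Infra team 43/56 = 76.8%, Team Alpha 65/78 = 83.3% → Team Alpha
Overall: the Infra team 135/1224 = 11.0%, Team Alpha 391/1980 = 19.7% → Team Alpha

Team Alpha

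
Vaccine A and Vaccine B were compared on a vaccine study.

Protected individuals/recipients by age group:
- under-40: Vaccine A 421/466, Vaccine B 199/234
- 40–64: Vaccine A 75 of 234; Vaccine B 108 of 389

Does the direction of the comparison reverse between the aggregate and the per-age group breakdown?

No

Under-40: Vaccine A 421/466 = 90.3%, Vaccine B 199/234 = 85.0% → Vaccine A
40–64: Vaccine A 75/234 = 32.1%, Vaccine B 108/389 = 27.8% → Vaccine A
Overall: Vaccine A 496/700 = 70.9%, Vaccine B 307/623 = 49.3% → Vaccine A
Vaccine A wins overall and in every age group — no reversal.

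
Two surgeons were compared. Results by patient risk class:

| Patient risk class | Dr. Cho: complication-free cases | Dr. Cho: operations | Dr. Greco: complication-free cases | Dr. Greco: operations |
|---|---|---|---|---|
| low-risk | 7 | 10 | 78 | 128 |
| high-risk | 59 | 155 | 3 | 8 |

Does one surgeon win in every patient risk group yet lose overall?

Yes

Low-risk: Dr. Cho 7/10 = 70.0%, Dr. Greco 78/128 = 60.9% → Dr. Cho
High-risk: Dr. Cho 59/155 = 38.1%, Dr. Greco 3/8 = 37.5% → Dr. Cho
Overall: Dr. Cho 66/165 = 40.0%, Dr. Greco 81/136 = 59.6% → Dr. Greco
Dr. Cho wins each patient risk group but Dr. Greco wins overall — the comparison reverses. Dr. Cho's operations skew toward high-risk, which has a lower base rate.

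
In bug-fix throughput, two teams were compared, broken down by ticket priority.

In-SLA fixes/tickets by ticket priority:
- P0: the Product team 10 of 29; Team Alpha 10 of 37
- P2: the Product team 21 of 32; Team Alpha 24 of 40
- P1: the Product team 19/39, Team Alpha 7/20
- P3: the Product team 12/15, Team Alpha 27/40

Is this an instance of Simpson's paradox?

P0: the Product team 10/29 = 34.5%, Team Alpha 10/37 = 27.0% → the Product team
P2: the Product team 21/32 = 65.6%, Team Alpha 24/40 = 60.0% → the Product team
P1: the Product team 19/39 = 48.7%, Team Alpha 7/20 = 35.0% → the Product team
P3: the Product team 12/15 = 80.0%, Team Alpha 27/40 = 67.5% → the Product team
Overall: the Product team 62/115 = 53.9%, Team Alpha 68/137 = 49.6% → the Product team
The Product team wins overall and in every ticket group — no reversal.

No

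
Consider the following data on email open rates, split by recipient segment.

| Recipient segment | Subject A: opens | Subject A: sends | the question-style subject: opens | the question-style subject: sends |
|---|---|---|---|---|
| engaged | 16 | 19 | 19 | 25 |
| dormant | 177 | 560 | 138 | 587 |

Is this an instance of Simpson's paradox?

Engaged: Subject A 16/19 = 84.2%, the question-style subject 19/25 = 76.0% → Subject A
Dormant: Subject A 177/560 = 31.6%, the question-style subject 138/587 = 23.5% → Subject A
Overall: Subject A 193/579 = 33.3%, the question-style subject 157/612 = 25.7% → Subject A
Subject A wins overall and in every recipient group — no reversal.

No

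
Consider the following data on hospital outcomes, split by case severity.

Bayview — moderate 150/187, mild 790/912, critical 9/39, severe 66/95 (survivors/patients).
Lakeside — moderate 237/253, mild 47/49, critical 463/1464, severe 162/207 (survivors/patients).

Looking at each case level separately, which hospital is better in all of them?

Moderate: Bayview 150/187 = 80.2%, Lakeside 237/253 = 93.7% → Lakeside
Mild: Bayview 790/912 = 86.6%, Lakeside 47/49 = 95.9% → Lakeside
Critical: Bayview 9/39 = 23.1%, Lakeside 463/1464 = 31.6% → Lakeside
Severe: Bayview 66/95 = 69.5%, Lakeside 162/207 = 78.3% → Lakeside
Lakeside has the higher rate in all 4 groups.

Lakeside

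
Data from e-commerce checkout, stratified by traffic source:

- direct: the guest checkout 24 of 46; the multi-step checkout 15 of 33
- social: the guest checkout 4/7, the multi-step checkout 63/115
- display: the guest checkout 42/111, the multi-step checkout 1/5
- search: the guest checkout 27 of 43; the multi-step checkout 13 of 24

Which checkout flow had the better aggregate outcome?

Direct: the guest checkout 24/46 = 52.2%, the multi-step checkout 15/33 = 45.5% → the guest checkout
Social: the guest checkout 4/7 = 57.1%, the multi-step checkout 63/115 = 54.8% → the guest checkout
Display: the guest checkout 42/111 = 37.8%, the multi-step checkout 1/5 = 20.0% → the guest checkout
Search: the guest checkout 27/43 = 62.8%, the multi-step checkout 13/24 = 54.2% → the guest checkout
Overall: the guest checkout 97/207 = 46.9%, the multi-step checkout 92/177 = 52.0% → the multi-step checkout
(The guest checkout wins every traffic group but the multi-step checkout wins overall — the guest checkout's sessions skew toward the low-rate display group.)

the multi-step checkout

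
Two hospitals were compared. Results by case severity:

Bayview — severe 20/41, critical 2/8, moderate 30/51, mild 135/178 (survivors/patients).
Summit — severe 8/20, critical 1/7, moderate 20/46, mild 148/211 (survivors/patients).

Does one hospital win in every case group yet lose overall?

Severe: Bayview 20/41 = 48.8%, Summit 8/20 = 40.0% → Bayview
Critical: Bayview 2/8 = 25.0%, Summit 1/7 = 14.3% → Bayview
Moderate: Bayview 30/51 = 58.8%, Summit 20/46 = 43.5% → Bayview
Mild: Bayview 135/178 = 75.8%, Summit 148/211 = 70.1% → Bayview
Overall: Bayview 187/278 = 67.3%, Summit 177/284 = 62.3% → Bayview
Bayview wins overall and in every case group — no reversal.

No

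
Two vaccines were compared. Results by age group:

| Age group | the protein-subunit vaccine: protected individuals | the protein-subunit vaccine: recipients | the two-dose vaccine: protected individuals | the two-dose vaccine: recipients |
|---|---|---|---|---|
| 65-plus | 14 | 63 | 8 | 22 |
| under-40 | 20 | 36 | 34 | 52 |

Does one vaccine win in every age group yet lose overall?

No

65-plus: the protein-subunit vaccine 14/63 = 22.2%, the two-dose vaccine 8/22 = 36.4% → the two-dose vaccine
Under-40: the protein-subunit vaccine 20/36 = 55.6%, the two-dose vaccine 34/52 = 65.4% → the two-dose vaccine
Overall: the protein-subunit vaccine 34/99 = 34.3%, the two-dose vaccine 42/74 = 56.8% → the two-dose vaccine
The two-dose vaccine wins overall and in every age group — no reversal.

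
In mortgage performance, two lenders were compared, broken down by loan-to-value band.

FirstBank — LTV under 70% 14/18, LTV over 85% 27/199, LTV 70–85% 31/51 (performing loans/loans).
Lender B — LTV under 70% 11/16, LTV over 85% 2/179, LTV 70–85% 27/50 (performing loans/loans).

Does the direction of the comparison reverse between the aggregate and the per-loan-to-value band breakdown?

LTV under 70%: FirstBank 14/18 = 77.8%, Lender B 11/16 = 68.8% → FirstBank
LTV over 85%: FirstBank 27/199 = 13.6%, Lender B 2/179 = 1.1% → FirstBank
LTV 70–85%: FirstBank 31/51 = 60.8%, Lender B 27/50 = 54.0% → FirstBank
Overall: FirstBank 72/268 = 26.9%, Lender B 40/245 = 16.3% → FirstBank
FirstBank wins overall and in every loan-to-value group — no reversal.

No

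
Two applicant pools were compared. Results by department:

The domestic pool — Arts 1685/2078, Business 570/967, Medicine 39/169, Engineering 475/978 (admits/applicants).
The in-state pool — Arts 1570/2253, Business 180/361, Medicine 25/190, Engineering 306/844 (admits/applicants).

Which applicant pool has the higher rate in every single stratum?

the domestic pool

Arts: the domestic pool 1685/2078 = 81.1%, the in-state pool 1570/2253 = 69.7% → the domestic pool
Business: the domestic pool 570/967 = 58.9%, the in-state pool 180/361 = 49.9% → the domestic pool
Medicine: the domestic pool 39/169 = 23.1%, the in-state pool 25/190 = 13.2% → the domestic pool
Engineering: the domestic pool 475/978 = 48.6%, the in-state pool 306/844 = 36.3% → the domestic pool
The domestic pool has the higher rate in all 4 groups.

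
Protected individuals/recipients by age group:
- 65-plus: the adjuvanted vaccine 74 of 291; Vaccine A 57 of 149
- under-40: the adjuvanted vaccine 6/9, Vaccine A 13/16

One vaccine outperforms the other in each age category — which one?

65-plus: the adjuvanted vaccine 74/291 = 25.4%, Vaccine A 57/149 = 38.3% → Vaccine A
Under-40: the adjuvanted vaccine 6/9 = 66.7%, Vaccine A 13/16 = 81.2% → Vaccine A
Vaccine A has the higher rate in both groups.

Vaccine A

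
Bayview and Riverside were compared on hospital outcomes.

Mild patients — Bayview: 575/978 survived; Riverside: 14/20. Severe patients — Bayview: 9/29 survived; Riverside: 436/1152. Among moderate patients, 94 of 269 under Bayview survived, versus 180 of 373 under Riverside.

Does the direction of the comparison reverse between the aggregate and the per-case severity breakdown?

Mild: Bayview 575/978 = 58.8%, Riverside 14/20 = 70.0% → Riverside
Severe: Bayview 9/29 = 31.0%, Riverside 436/1152 = 37.8% → Riverside
Moderate: Bayview 94/269 = 34.9%, Riverside 180/373 = 48.3% → Riverside
Overall: Bayview 678/1276 = 53.1%, Riverside 630/1545 = 40.8% → Bayview
Riverside wins each case group but Bayview wins overall — the comparison reverses. Riverside's patients skew toward severe, which has a lower base rate.

Yes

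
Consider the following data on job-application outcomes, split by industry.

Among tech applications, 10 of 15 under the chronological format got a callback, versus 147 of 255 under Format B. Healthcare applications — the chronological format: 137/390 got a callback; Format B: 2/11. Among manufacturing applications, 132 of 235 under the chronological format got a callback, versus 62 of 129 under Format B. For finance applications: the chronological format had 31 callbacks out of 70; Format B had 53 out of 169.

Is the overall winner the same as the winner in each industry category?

Tech: the chronological format 10/15 = 66.7%, Format B 147/255 = 57.6% → the chronological format
Healthcare: the chronological format 137/390 = 35.1%, Format B 2/11 = 18.2% → the chronological format
Manufacturing: the chronological format 132/235 = 56.2%, Format B 62/129 = 48.1% → the chronological format
Finance: the chronological format 31/70 = 44.3%, Format B 53/169 = 31.4% → the chronological format
Overall: the chronological format 310/710 = 43.7%, Format B 264/564 = 46.8% → Format B
The chronological format wins each industry group but Format B wins overall — the comparison reverses. The chronological format's applications skew toward healthcare, which has a lower base rate.

No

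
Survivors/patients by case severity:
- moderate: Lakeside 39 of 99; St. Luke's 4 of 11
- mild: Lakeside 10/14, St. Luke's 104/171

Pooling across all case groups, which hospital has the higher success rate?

St. Luke's

Moderate: Lakeside 39/99 = 39.4%, St. Luke's 4/11 = 36.4% → Lakeside
Mild: Lakeside 10/14 = 71.4%, St. Luke's 104/171 = 60.8% → Lakeside
Overall: Lakeside 49/113 = 43.4%, St. Luke's 108/182 = 59.3% → St. Luke's
(Lakeside wins every case group but St. Luke's wins overall — Lakeside's patients skew toward the low-rate moderate group.)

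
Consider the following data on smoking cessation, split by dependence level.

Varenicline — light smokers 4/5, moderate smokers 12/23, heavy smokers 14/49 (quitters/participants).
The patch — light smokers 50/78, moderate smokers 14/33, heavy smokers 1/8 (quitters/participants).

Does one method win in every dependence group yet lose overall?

Light smokers: varenicline 4/5 = 80.0%, the patch 50/78 = 64.1% → varenicline
Moderate smokers: varenicline 12/23 = 52.2%, the patch 14/33 = 42.4% → varenicline
Heavy smokers: varenicline 14/49 = 28.6%, the patch 1/8 = 12.5% → varenicline
Overall: varenicline 30/77 = 39.0%, the patch 65/119 = 54.6% → the patch
Varenicline wins each dependence group but the patch wins overall — the comparison reverses. Varenicline's participants skew toward heavy smokers, which has a lower base rate.

Yes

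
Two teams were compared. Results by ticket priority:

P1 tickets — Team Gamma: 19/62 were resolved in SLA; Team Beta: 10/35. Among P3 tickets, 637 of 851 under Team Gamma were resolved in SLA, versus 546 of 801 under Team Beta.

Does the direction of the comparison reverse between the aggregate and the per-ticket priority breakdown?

No

P1: Team Gamma 19/62 = 30.6%, Team Beta 10/35 = 28.6% → Team Gamma
P3: Team Gamma 637/851 = 74.9%, Team Beta 546/801 = 68.2% → Team Gamma
Overall: Team Gamma 656/913 = 71.9%, Team Beta 556/836 = 66.5% → Team Gamma
Team Gamma wins overall and in every ticket group — no reversal.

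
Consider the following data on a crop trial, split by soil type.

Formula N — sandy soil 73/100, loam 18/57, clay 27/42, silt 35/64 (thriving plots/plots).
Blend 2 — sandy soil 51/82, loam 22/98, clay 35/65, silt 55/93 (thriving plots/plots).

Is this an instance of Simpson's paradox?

Sandy soil: Formula N 73/100 = 73.0%, Blend 2 51/82 = 62.2% → Formula N
Loam: Formula N 18/57 = 31.6%, Blend 2 22/98 = 22.4% → Formula N
Clay: Formula N 27/42 = 64.3%, Blend 2 35/65 = 53.8% → Formula N
Silt: Formula N 35/64 = 54.7%, Blend 2 55/93 = 59.1% → Blend 2
Overall: Formula N 153/263 = 58.2%, Blend 2 163/338 = 48.2% → Formula N
Neither sweeps: Formula N wins 3 of 4 groups, Blend 2 wins 1. Formula N wins overall but not every group — no Simpson reversal.

No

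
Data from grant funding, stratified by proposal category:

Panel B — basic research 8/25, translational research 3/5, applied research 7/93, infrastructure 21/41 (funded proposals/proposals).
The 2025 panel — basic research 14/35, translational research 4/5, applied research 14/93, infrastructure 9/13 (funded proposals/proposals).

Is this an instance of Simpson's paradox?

No

Basic research: Panel B 8/25 = 32.0%, the 2025 panel 14/35 = 40.0% → the 2025 panel
Translational research: Panel B 3/5 = 60.0%, the 2025 panel 4/5 = 80.0% → the 2025 panel
Applied research: Panel B 7/93 = 7.5%, the 2025 panel 14/93 = 15.1% → the 2025 panel
Infrastructure: Panel B 21/41 = 51.2%, the 2025 panel 9/13 = 69.2% → the 2025 panel
Overall: Panel B 39/164 = 23.8%, the 2025 panel 41/146 = 28.1% → the 2025 panel
The 2025 panel wins overall and in every proposal group — no reversal.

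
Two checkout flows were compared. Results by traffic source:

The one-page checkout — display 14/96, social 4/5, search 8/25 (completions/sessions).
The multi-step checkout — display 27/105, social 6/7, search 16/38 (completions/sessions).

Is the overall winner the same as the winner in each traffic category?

Display: the one-page checkout 14/96 = 14.6%, the multi-step checkout 27/105 = 25.7% → the multi-step checkout
Social: the one-page checkout 4/5 = 80.0%, the multi-step checkout 6/7 = 85.7% → the multi-step checkout
Search: the one-page checkout 8/25 = 32.0%, the multi-step checkout 16/38 = 42.1% → the multi-step checkout
Overall: the one-page checkout 26/126 = 20.6%, the multi-step checkout 49/150 = 32.7% → the multi-step checkout
The multi-step checkout wins overall and in every traffic group — no reversal.

Yes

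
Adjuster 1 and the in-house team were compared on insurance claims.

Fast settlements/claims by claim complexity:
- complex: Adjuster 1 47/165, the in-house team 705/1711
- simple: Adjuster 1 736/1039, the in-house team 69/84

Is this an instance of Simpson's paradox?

Complex: Adjuster 1 47/165 = 28.5%, the in-house team 705/1711 = 41.2% → the in-house team
Simple: Adjuster 1 736/1039 = 70.8%, the in-house team 69/84 = 82.1% → the in-house team
Overall: Adjuster 1 783/1204 = 65.0%, the in-house team 774/1795 = 43.1% → Adjuster 1
The in-house team wins each claim group but Adjuster 1 wins overall — the comparison reverses. The in-house team's claims skew toward complex, which has a lower base rate.

Yes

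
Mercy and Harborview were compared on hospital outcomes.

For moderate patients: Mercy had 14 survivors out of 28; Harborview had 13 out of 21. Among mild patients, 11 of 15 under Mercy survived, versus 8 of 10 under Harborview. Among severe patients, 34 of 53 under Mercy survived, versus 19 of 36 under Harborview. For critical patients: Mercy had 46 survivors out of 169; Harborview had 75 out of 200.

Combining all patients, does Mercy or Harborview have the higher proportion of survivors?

Moderate: Mercy 14/28 = 50.0%, Harborview 13/21 = 61.9% → Harborview
Mild: Mercy 11/15 = 73.3%, Harborview 8/10 = 80.0% → Harborview
Severe: Mercy 34/53 = 64.2%, Harborview 19/36 = 52.8% → Mercy
Critical: Mercy 46/169 = 27.2%, Harborview 75/200 = 37.5% → Harborview
Overall: Mercy 105/265 = 39.6%, Harborview 115/267 = 43.1% → Harborview
(Neither sweeps every case group, but Harborview has the higher pooled rate.)

Harborview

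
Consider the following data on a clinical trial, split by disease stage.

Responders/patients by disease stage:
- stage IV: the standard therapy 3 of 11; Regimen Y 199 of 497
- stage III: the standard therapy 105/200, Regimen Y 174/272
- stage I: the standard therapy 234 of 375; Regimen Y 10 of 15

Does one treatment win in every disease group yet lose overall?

Yes

Stage IV: the standard therapy 3/11 = 27.3%, Regimen Y 199/497 = 40.0% → Regimen Y
Stage III: the standard therapy 105/200 = 52.5%, Regimen Y 174/272 = 64.0% → Regimen Y
Stage I: the standard therapy 234/375 = 62.4%, Regimen Y 10/15 = 66.7% → Regimen Y
Overall: the standard therapy 342/586 = 58.4%, Regimen Y 383/784 = 48.9% → the standard therapy
Regimen Y wins each disease group but the standard therapy wins overall — the comparison reverses. Regimen Y's patients skew toward stage IV, which has a lower base rate.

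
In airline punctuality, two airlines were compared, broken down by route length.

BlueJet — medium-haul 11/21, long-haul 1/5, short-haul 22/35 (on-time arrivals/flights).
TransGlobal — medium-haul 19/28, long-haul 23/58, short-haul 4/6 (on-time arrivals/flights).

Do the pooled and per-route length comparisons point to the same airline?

No

Medium-haul: BlueJet 11/21 = 52.4%, TransGlobal 19/28 = 67.9% → TransGlobal
Long-haul: BlueJet 1/5 = 20.0%, TransGlobal 23/58 = 39.7% → TransGlobal
Short-haul: BlueJet 22/35 = 62.9%, TransGlobal 4/6 = 66.7% → TransGlobal
Overall: BlueJet 34/61 = 55.7%, TransGlobal 46/92 = 50.0% → BlueJet
TransGlobal wins each route group but BlueJet wins overall — the comparison reverses. TransGlobal's flights skew toward long-haul, which has a lower base rate.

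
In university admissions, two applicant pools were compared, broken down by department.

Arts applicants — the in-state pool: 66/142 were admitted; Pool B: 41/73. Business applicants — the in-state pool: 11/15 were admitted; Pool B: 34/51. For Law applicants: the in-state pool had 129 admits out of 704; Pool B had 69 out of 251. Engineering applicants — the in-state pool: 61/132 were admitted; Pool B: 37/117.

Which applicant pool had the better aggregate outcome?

Pool B

Arts: the in-state pool 66/142 = 46.5%, Pool B 41/73 = 56.2% → Pool B
Business: the in-state pool 11/15 = 73.3%, Pool B 34/51 = 66.7% → the in-state pool
Law: the in-state pool 129/704 = 18.3%, Pool B 69/251 = 27.5% → Pool B
Engineering: the in-state pool 61/132 = 46.2%, Pool B 37/117 = 31.6% → the in-state pool
Overall: the in-state pool 267/993 = 26.9%, Pool B 181/492 = 36.8% → Pool B
(Neither sweeps every department group, but Pool B has the higher pooled rate.)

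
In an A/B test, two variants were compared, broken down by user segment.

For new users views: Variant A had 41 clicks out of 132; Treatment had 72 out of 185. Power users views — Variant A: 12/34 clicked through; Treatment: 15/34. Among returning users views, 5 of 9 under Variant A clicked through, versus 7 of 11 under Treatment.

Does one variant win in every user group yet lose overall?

No

New users: Variant A 41/132 = 31.1%, Treatment 72/185 = 38.9% → Treatment
Power users: Variant A 12/34 = 35.3%, Treatment 15/34 = 44.1% → Treatment
Returning users: Variant A 5/9 = 55.6%, Treatment 7/11 = 63.6% → Treatment
Overall: Variant A 58/175 = 33.1%, Treatment 94/230 = 40.9% → Treatment
Treatment wins overall and in every user group — no reversal.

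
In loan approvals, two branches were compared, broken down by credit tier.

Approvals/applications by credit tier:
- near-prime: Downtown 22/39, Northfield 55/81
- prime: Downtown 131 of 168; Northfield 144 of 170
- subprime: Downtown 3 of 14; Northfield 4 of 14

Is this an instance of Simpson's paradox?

Near-prime: Downtown 22/39 = 56.4%, Northfield 55/81 = 67.9% → Northfield
Prime: Downtown 131/168 = 78.0%, Northfield 144/170 = 84.7% → Northfield
Subprime: Downtown 3/14 = 21.4%, Northfield 4/14 = 28.6% → Northfield
Overall: Downtown 156/221 = 70.6%, Northfield 203/265 = 76.6% → Northfield
Northfield wins overall and in every credit group — no reversal.

No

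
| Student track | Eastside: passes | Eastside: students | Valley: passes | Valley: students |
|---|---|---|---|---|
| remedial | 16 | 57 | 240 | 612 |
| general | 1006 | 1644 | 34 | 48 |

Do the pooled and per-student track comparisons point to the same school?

Remedial: Eastside 16/57 = 28.1%, Valley 240/612 = 39.2% → Valley
General: Eastside 1006/1644 = 61.2%, Valley 34/48 = 70.8% → Valley
Overall: Eastside 1022/1701 = 60.1%, Valley 274/660 = 41.5% → Eastside
Valley wins each student group but Eastside wins overall — the comparison reverses. Valley's students skew toward remedial, which has a lower base rate.

No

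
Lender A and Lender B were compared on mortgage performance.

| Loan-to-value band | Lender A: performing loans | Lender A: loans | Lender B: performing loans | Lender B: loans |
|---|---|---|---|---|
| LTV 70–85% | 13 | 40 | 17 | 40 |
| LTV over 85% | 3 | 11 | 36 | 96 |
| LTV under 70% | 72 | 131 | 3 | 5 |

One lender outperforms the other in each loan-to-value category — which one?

LTV 70–85%: Lender A 13/40 = 32.5%, Lender B 17/40 = 42.5% → Lender B
LTV over 85%: Lender A 3/11 = 27.3%, Lender B 36/96 = 37.5% → Lender B
LTV under 70%: Lender A 72/131 = 55.0%, Lender B 3/5 = 60.0% → Lender B
Lender B has the higher rate in all 3 groups.

Lender B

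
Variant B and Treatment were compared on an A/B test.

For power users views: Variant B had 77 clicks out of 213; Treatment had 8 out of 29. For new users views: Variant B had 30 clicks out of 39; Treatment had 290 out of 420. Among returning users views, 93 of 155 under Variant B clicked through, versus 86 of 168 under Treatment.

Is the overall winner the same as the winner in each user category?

Power users: Variant B 77/213 = 36.2%, Treatment 8/29 = 27.6% → Variant B
New users: Variant B 30/39 = 76.9%, Treatment 290/420 = 69.0% → Variant B
Returning users: Variant B 93/155 = 60.0%, Treatment 86/168 = 51.2% → Variant B
Overall: Variant B 200/407 = 49.1%, Treatment 384/617 = 62.2% → Treatment
Variant B wins each user group but Treatment wins overall — the comparison reverses. Variant B's views skew toward power users, which has a lower base rate.

No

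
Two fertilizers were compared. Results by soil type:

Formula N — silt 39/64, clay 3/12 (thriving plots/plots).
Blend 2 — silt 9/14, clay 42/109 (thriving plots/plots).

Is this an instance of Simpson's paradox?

Silt: Formula N 39/64 = 60.9%, Blend 2 9/14 = 64.3% → Blend 2
Clay: Formula N 3/12 = 25.0%, Blend 2 42/109 = 38.5% → Blend 2
Overall: Formula N 42/76 = 55.3%, Blend 2 51/123 = 41.5% → Formula N
Blend 2 wins each soil group but Formula N wins overall — the comparison reverses. Blend 2's plots skew toward clay, which has a lower base rate.

Yes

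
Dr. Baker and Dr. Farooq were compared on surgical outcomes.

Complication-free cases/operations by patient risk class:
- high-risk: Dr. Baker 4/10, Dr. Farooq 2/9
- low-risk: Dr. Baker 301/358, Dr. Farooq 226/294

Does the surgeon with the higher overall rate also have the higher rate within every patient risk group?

Yes

High-risk: Dr. Baker 4/10 = 40.0%, Dr. Farooq 2/9 = 22.2% → Dr. Baker
Low-risk: Dr. Baker 301/358 = 84.1%, Dr. Farooq 226/294 = 76.9% → Dr. Baker
Overall: Dr. Baker 305/368 = 82.9%, Dr. Farooq 228/303 = 75.2% → Dr. Baker
Dr. Baker wins overall and in every patient risk group — no reversal.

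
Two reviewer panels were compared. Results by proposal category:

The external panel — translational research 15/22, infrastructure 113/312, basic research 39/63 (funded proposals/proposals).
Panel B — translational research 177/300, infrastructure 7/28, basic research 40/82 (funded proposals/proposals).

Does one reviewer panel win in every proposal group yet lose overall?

Yes

Translational research: the external panel 15/22 = 68.2%, Panel B 177/300 = 59.0% → the external panel
Infrastructure: the external panel 113/312 = 36.2%, Panel B 7/28 = 25.0% → the external panel
Basic research: the external panel 39/63 = 61.9%, Panel B 40/82 = 48.8% → the external panel
Overall: the external panel 167/397 = 42.1%, Panel B 224/410 = 54.6% → Panel B
The external panel wins each proposal group but Panel B wins overall — the comparison reverses. The external panel's proposals skew toward infrastructure, which has a lower base rate.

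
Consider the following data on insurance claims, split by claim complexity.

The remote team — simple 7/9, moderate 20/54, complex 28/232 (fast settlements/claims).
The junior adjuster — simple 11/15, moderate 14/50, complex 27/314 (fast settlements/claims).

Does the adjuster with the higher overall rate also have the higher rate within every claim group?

Simple: the remote team 7/9 = 77.8%, the junior adjuster 11/15 = 73.3% → the remote team
Moderate: the remote team 20/54 = 37.0%, the junior adjuster 14/50 = 28.0% → the remote team
Complex: the remote team 28/232 = 12.1%, the junior adjuster 27/314 = 8.6% → the remote team
Overall: the remote team 55/295 = 18.6%, the junior adjuster 52/379 = 13.7% → the remote team
The remote team wins overall and in every claim group — no reversal.

Yes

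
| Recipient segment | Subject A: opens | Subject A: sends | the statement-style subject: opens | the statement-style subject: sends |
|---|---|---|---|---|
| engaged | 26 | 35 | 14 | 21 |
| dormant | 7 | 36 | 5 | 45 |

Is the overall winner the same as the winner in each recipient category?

Yes

Engaged: Subject A 26/35 = 74.3%, the statement-style subject 14/21 = 66.7% → Subject A
Dormant: Subject A 7/36 = 19.4%, the statement-style subject 5/45 = 11.1% → Subject A
Overall: Subject A 33/71 = 46.5%, the statement-style subject 19/66 = 28.8% → Subject A
Subject A wins overall and in every recipient group — no reversal.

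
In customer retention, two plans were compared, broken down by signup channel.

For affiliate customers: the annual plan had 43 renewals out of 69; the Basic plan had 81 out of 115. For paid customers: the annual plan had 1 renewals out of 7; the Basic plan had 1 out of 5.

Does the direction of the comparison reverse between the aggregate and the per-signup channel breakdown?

No

Affiliate: the annual plan 43/69 = 62.3%, the Basic plan 81/115 = 70.4% → the Basic plan
Paid: the annual plan 1/7 = 14.3%, the Basic plan 1/5 = 20.0% → the Basic plan
Overall: the annual plan 44/76 = 57.9%, the Basic plan 82/120 = 68.3% → the Basic plan
The Basic plan wins overall and in every signup group — no reversal.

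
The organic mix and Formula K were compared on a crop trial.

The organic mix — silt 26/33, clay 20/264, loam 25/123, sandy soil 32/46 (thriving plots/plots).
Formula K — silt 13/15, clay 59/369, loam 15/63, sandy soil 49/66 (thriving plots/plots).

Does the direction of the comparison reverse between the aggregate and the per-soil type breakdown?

Silt: the organic mix 26/33 = 78.8%, Formula K 13/15 = 86.7% → Formula K
Clay: the organic mix 20/264 = 7.6%, Formula K 59/369 = 16.0% → Formula K
Loam: the organic mix 25/123 = 20.3%, Formula K 15/63 = 23.8% → Formula K
Sandy soil: the organic mix 32/46 = 69.6%, Formula K 49/66 = 74.2% → Formula K
Overall: the organic mix 103/466 = 22.1%, Formula K 136/513 = 26.5% → Formula K
Formula K wins overall and in every soil group — no reversal.

No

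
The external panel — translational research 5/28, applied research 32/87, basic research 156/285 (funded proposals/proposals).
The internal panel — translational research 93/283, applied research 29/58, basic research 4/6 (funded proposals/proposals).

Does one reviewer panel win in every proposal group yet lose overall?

Translational research: the external panel 5/28 = 17.9%, the internal panel 93/283 = 32.9% → the internal panel
Applied research: the external panel 32/87 = 36.8%, the internal panel 29/58 = 50.0% → the internal panel
Basic research: the external panel 156/285 = 54.7%, the internal panel 4/6 = 66.7% → the internal panel
Overall: the external panel 193/400 = 48.2%, the internal panel 126/347 = 36.3% → the external panel
The internal panel wins each proposal group but the external panel wins overall — the comparison reverses. The internal panel's proposals skew toward translational research, which has a lower base rate.

Yes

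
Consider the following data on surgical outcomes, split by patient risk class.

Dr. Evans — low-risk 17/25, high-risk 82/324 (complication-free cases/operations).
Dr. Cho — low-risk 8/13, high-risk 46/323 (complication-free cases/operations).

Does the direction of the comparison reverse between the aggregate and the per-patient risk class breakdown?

Low-risk: Dr. Evans 17/25 = 68.0%, Dr. Cho 8/13 = 61.5% → Dr. Evans
High-risk: Dr. Evans 82/324 = 25.3%, Dr. Cho 46/323 = 14.2% → Dr. Evans
Overall: Dr. Evans 99/349 = 28.4%, Dr. Cho 54/336 = 16.1% → Dr. Evans
Dr. Evans wins overall and in every patient risk group — no reversal.

No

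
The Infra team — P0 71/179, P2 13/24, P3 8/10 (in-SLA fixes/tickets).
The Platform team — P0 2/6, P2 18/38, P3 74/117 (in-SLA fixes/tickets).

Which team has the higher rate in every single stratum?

the Infra team

P0: the Infra team 71/179 = 39.7%, the Platform team 2/6 = 33.3% → the Infra team
P2: the Infra team 13/24 = 54.2%, the Platform team 18/38 = 47.4% → the Infra team
P3: the Infra team 8/10 = 80.0%, the Platform team 74/117 = 63.2% → the Infra team
The Infra team has the higher rate in all 3 groups.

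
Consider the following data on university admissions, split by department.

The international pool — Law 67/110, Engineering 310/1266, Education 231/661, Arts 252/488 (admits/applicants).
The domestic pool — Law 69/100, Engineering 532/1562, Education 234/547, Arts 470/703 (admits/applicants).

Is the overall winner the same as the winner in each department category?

Law: the international pool 67/110 = 60.9%, the domestic pool 69/100 = 69.0% → the domestic pool
Engineering: the international pool 310/1266 = 24.5%, the domestic pool 532/1562 = 34.1% → the domestic pool
Education: the international pool 231/661 = 34.9%, the domestic pool 234/547 = 42.8% → the domestic pool
Arts: the international pool 252/488 = 51.6%, the domestic pool 470/703 = 66.9% → the domestic pool
Overall: the international pool 860/2525 = 34.1%, the domestic pool 1305/2912 = 44.8% → the domestic pool
The domestic pool wins overall and in every department group — no reversal.

Yes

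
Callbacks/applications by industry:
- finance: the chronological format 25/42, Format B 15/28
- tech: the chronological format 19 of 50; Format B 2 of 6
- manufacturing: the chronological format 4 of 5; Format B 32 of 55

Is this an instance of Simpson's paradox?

Yes

Finance: the chronological format 25/42 = 59.5%, Format B 15/28 = 53.6% → the chronological format
Tech: the chronological format 19/50 = 38.0%, Format B 2/6 = 33.3% → the chronological format
Manufacturing: the chronological format 4/5 = 80.0%, Format B 32/55 = 58.2% → the chronological format
Overall: the chronological format 48/97 = 49.5%, Format B 49/89 = 55.1% → Format B
The chronological format wins each industry group but Format B wins overall — the comparison reverses. The chronological format's applications skew toward tech, which has a lower base rate.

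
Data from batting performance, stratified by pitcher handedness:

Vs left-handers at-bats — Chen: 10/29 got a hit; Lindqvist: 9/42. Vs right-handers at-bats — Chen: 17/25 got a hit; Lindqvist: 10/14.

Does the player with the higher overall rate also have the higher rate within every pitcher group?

No

Vs left-handers: Chen 10/29 = 34.5%, Lindqvist 9/42 = 21.4% → Chen
Vs right-handers: Chen 17/25 = 68.0%, Lindqvist 10/14 = 71.4% → Lindqvist
Overall: Chen 27/54 = 50.0%, Lindqvist 19/56 = 33.9% → Chen
Neither sweeps: Chen wins 1 of 2 groups, Lindqvist wins 1. Chen wins overall but not every group — no Simpson reversal.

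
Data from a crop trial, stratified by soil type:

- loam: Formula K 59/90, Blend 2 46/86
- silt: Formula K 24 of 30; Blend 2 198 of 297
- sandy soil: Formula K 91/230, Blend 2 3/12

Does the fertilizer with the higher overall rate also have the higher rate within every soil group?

Loam: Formula K 59/90 = 65.6%, Blend 2 46/86 = 53.5% → Formula K
Silt: Formula K 24/30 = 80.0%, Blend 2 198/297 = 66.7% → Formula K
Sandy soil: Formula K 91/230 = 39.6%, Blend 2 3/12 = 25.0% → Formula K
Overall: Formula K 174/350 = 49.7%, Blend 2 247/395 = 62.5% → Blend 2
Formula K wins each soil group but Blend 2 wins overall — the comparison reverses. Formula K's plots skew toward sandy soil, which has a lower base rate.

No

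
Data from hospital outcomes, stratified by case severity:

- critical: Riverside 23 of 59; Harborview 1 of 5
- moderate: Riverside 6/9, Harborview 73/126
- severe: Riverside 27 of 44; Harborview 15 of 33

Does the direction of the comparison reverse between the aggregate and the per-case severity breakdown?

Critical: Riverside 23/59 = 39.0%, Harborview 1/5 = 20.0% → Riverside
Moderate: Riverside 6/9 = 66.7%, Harborview 73/126 = 57.9% → Riverside
Severe: Riverside 27/44 = 61.4%, Harborview 15/33 = 45.5% → Riverside
Overall: Riverside 56/112 = 50.0%, Harborview 89/164 = 54.3% → Harborview
Riverside wins each case group but Harborview wins overall — the comparison reverses. Riverside's patients skew toward critical, which has a lower base rate.

Yes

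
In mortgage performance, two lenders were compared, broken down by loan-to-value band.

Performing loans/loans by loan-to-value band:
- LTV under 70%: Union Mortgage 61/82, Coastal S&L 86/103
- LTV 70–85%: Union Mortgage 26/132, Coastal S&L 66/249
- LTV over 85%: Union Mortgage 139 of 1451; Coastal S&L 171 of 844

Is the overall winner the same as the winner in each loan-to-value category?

Yes

LTV under 70%: Union Mortgage 61/82 = 74.4%, Coastal S&L 86/103 = 83.5% → Coastal S&L
LTV 70–85%: Union Mortgage 26/132 = 19.7%, Coastal S&L 66/249 = 26.5% → Coastal S&L
LTV over 85%: Union Mortgage 139/1451 = 9.6%, Coastal S&L 171/844 = 20.3% → Coastal S&L
Overall: Union Mortgage 226/1665 = 13.6%, Coastal S&L 323/1196 = 27.0% → Coastal S&L
Coastal S&L wins overall and in every loan-to-value group — no reversal.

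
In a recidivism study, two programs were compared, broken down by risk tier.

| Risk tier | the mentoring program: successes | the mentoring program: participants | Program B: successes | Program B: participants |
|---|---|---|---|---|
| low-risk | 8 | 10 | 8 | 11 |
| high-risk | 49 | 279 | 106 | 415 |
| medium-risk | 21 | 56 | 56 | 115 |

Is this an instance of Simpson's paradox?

No

Low-risk: the mentoring program 8/10 = 80.0%, Program B 8/11 = 72.7% → the mentoring program
High-risk: the mentoring program 49/279 = 17.6%, Program B 106/415 = 25.5% → Program B
Medium-risk: the mentoring program 21/56 = 37.5%, Program B 56/115 = 48.7% → Program B
Overall: the mentoring program 78/345 = 22.6%, Program B 170/541 = 31.4% → Program B
Neither sweeps: the mentoring program wins 1 of 3 groups, Program B wins 2. Program B wins overall but not every group — no Simpson reversal.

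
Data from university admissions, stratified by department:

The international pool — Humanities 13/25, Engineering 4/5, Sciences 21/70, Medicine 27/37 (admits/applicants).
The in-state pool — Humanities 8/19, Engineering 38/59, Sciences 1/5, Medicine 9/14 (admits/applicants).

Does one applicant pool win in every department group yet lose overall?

Humanities: the international pool 13/25 = 52.0%, the in-state pool 8/19 = 42.1% → the international pool
Engineering: the international pool 4/5 = 80.0%, the in-state pool 38/59 = 64.4% → the international pool
Sciences: the international pool 21/70 = 30.0%, the in-state pool 1/5 = 20.0% → the international pool
Medicine: the international pool 27/37 = 73.0%, the in-state pool 9/14 = 64.3% → the international pool
Overall: the international pool 65/137 = 47.4%, the in-state pool 56/97 = 57.7% → the in-state pool
The international pool wins each department group but the in-state pool wins overall — the comparison reverses. The international pool's applicants skew toward Sciences, which has a lower base rate.

Yes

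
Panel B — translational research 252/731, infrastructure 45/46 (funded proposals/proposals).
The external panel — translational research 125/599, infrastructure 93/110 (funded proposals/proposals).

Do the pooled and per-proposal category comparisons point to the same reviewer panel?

Yes

Translational research: Panel B 252/731 = 34.5%, the external panel 125/599 = 20.9% → Panel B
Infrastructure: Panel B 45/46 = 97.8%, the external panel 93/110 = 84.5% → Panel B
Overall: Panel B 297/777 = 38.2%, the external panel 218/709 = 30.7% → Panel B
Panel B wins overall and in every proposal group — no reversal.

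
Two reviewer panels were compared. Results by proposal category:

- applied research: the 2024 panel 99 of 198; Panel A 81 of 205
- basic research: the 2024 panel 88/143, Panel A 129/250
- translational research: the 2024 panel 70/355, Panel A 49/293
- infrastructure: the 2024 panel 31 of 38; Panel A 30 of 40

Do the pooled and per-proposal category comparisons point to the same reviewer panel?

Applied research: the 2024 panel 99/198 = 50.0%, Panel A 81/205 = 39.5% → the 2024 panel
Basic research: the 2024 panel 88/143 = 61.5%, Panel A 129/250 = 51.6% → the 2024 panel
Translational research: the 2024 panel 70/355 = 19.7%, Panel A 49/293 = 16.7% → the 2024 panel
Infrastructure: the 2024 panel 31/38 = 81.6%, Panel A 30/40 = 75.0% → the 2024 panel
Overall: the 2024 panel 288/734 = 39.2%, Panel A 289/788 = 36.7% → the 2024 panel
The 2024 panel wins overall and in every proposal group — no reversal.

Yes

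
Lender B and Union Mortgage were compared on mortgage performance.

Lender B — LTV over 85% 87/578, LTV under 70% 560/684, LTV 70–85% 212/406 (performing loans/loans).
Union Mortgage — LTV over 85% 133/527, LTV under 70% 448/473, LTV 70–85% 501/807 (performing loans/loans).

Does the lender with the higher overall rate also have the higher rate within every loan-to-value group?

LTV over 85%: Lender B 87/578 = 15.1%, Union Mortgage 133/527 = 25.2% → Union Mortgage
LTV under 70%: Lender B 560/684 = 81.9%, Union Mortgage 448/473 = 94.7% → Union Mortgage
LTV 70–85%: Lender B 212/406 = 52.2%, Union Mortgage 501/807 = 62.1% → Union Mortgage
Overall: Lender B 859/1668 = 51.5%, Union Mortgage 1082/1807 = 59.9% → Union Mortgage
Union Mortgage wins overall and in every loan-to-value group — no reversal.

Yes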